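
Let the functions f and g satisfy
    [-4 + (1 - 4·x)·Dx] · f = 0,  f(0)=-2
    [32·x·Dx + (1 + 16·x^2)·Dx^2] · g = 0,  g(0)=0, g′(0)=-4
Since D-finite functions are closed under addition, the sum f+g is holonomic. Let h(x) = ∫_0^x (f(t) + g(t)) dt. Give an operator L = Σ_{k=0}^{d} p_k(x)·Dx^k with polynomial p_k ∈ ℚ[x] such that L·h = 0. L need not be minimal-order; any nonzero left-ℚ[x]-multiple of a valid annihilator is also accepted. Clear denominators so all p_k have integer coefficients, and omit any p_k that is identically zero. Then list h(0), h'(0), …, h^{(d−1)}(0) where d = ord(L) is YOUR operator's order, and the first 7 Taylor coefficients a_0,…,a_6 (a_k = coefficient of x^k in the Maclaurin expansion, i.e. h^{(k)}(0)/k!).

f: a_k = -2, -8, -32, -128, -512, -2048, -8192, …
g: a_k = 0, -4, 0, 64/3, 0, -1024/5, 0, …
Sum ⇒ L₀ = lclm(L_f,L_g) in ℚ(x)⟨Dx⟩.
Integrate: L := L₀·Dx.
L = (-32 + 512·x + 1536·x^2)·Dx^2 + (16 - 32·x + 256·x^2 + 1536·x^3)·Dx^3 + (-1 + 256·x^4)·Dx^4  (order 4).
h: a_k = 0, -2, -6, -32/3, -80/3, -512/5, -5632/15, …
ICs: h(0) = 0, h′(0) = -2, h′′(0) = -12, h′′′(0) = -64.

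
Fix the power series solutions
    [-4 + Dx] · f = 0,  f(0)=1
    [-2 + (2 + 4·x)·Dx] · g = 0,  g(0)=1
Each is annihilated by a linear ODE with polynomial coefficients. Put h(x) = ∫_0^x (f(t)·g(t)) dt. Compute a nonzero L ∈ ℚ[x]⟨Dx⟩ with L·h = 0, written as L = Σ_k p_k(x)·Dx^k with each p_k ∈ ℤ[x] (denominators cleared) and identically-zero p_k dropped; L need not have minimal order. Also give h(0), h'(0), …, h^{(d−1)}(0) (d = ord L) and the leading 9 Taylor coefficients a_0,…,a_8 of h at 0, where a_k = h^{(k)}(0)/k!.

f: a_k = 1, 4, 8, 32/3, 32/3, 128/15, 256/45, 1024/315, 512/315, …
g: a_k = 1, 1, -1/2, 1/2, -5/8, 7/8, -21/16, 33/16, -429/128, …
Product ⇒ symmetric product L₀, ord ≤ 1.
Integrate: L := L₀·Dx.
L = (-5 - 8·x)·Dx + (1 + 2·x)·Dx^2  (order 2).
h: a_k = 0, 1, 5/2, 23/6, 103/24, 449/120, 1949/720, 1643/1008, 36047/40320, …
ICs: h(0) = 0, h′(0) = 1.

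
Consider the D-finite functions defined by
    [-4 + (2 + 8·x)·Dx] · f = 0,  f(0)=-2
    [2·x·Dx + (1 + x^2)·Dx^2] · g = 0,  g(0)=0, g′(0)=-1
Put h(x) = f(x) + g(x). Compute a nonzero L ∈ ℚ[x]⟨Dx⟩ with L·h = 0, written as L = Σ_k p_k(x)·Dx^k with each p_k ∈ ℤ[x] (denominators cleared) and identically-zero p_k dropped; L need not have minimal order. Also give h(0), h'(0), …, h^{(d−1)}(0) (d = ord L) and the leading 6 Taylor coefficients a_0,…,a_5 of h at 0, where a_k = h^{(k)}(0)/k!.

L = (-2 - 20·x + 6·x^2 + 12·x^3)·Dx + (-7 - 8·x - 25·x^2 + 24·x^3 + 42·x^4)·Dx^2 + (-1 - 3·x + 6·x^2 + 9·x^3 + 7·x^4 + 12·x^5)·Dx^3  (order 3).
h: a_k = -2, -5, 4, -23/3, 20, -281/5, …
ICs: h(0) = -2, h′(0) = -5, h′′(0) = 8.

f: a_k = -2, -4, 4, -8, 20, -56, …
g: a_k = 0, -1, 0, 1/3, 0, -1/5, …
f+g: L₀ = lclm(L_f,L_g), ord ≤ 1+2.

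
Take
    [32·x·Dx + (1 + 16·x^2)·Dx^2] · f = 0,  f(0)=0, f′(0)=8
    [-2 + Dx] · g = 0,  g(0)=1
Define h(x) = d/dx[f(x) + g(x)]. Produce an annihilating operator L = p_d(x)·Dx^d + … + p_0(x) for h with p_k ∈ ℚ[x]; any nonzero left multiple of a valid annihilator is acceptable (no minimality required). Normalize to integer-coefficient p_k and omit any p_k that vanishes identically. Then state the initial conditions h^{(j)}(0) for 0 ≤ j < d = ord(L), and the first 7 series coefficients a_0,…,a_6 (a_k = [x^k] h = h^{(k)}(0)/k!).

L = (32 - 64·x - 1536·x^2 - 1024·x^3) + (-18 + 704·x^2 - 512·x^4)·Dx + (1 + 16·x + 32·x^2 + 256·x^3 + 256·x^4)·Dx^2  (order 2).
h: a_k = 10, 4, -124, 8/3, 6148/3, 8/15, -1474552/45, …
ICs: h(0) = 10, h′(0) = 4.

f: a_k = 0, 8, 0, -128/3, 0, 2048/5, 0, …
g: a_k = 1, 2, 2, 4/3, 2/3, 4/15, 4/45, …
h₀=f+g: left-lcm gives L₀, ord ≤ 3.
h₀' ⇒ L via d/dx closure of L₀.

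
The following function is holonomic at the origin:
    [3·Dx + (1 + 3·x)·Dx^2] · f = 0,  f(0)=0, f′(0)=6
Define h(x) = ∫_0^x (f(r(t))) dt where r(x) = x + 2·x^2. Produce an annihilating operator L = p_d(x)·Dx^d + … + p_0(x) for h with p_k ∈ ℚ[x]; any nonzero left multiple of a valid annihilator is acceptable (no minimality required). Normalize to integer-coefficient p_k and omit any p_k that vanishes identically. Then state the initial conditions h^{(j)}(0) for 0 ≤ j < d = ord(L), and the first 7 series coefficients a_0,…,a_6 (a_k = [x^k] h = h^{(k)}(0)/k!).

f: a_k = 0, 6, -9, 18, -81/2, 486/5, -243, …
h₀=f(r): pull back L_f along r ⇒ L₀.
Integrate: L := L₀·Dx.
L = (-1 + 12·x + 24·x^2)·Dx^2 + (1 + 7·x + 18·x^2 + 24·x^3)·Dx^3  (order 3).
h: a_k = 0, 0, 3, 1, -9/2, 63/10, -9/5, …
ICs: h(0) = 0, h′(0) = 0, h′′(0) = 6.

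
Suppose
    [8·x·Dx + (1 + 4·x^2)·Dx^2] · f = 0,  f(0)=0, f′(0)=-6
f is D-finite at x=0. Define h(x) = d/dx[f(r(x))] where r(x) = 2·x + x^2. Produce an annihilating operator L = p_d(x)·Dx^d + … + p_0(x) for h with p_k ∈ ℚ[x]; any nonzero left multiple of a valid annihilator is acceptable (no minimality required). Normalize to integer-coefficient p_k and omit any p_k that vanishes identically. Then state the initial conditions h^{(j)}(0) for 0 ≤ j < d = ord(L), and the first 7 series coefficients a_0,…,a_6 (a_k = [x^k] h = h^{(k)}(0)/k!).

L = (-1 + 32·x + 64·x^2 + 48·x^3 + 12·x^4) + (1 + x + 16·x^2 + 32·x^3 + 20·x^4 + 4·x^5)·Dx  (order 1).
h: a_k = -12, -12, 192, 384, -2832, -9168, 38400, …
ICs: h(0) = -12.

f: a_k = 0, -6, 0, 8, 0, -96/5, 0, …
h₀=f(r): pull back L_f along r ⇒ L₀.
h=h₀': d/dx-closure on L₀ ⇒ L.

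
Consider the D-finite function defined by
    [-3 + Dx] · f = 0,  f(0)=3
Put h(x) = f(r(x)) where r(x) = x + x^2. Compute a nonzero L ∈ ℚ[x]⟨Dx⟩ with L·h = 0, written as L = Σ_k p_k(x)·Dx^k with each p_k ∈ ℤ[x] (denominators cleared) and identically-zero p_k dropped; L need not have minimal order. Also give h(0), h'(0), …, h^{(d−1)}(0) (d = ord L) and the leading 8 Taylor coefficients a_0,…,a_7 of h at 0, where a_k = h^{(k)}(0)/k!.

f: a_k = 3, 9, 27/2, 27/2, 81/8, 243/40, 243/80, 729/560, …
L₀ from L_f via x↦r, Dx↦r'^{-1}Dx.
L = (-3 - 6·x) + Dx  (order 1).
h: a_k = 3, 9, 45/2, 81/2, 513/8, 3483/40, 8613/80, 13527/112, …
ICs: h(0) = 3.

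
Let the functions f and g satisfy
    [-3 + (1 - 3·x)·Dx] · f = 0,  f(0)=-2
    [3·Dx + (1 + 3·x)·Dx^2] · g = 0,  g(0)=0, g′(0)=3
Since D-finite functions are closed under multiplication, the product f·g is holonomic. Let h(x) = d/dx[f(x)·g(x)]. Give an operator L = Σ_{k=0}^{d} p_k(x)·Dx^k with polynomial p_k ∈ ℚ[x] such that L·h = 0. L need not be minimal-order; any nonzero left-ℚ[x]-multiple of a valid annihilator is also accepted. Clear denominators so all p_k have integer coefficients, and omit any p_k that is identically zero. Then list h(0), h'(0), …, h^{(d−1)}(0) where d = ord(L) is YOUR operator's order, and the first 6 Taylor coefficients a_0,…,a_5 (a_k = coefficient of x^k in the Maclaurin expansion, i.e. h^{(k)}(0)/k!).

L = 36 + (3 + 45·x)·Dx + (-1 + 9·x^2)·Dx^2  (order 2).
h: a_k = -6, -18, -135, -378, -3807/2, -26973/5, …
ICs: h(0) = -6, h′(0) = -18.

f: a_k = -2, -6, -18, -54, -162, -486, …
g: a_k = 0, 3, -9/2, 9, -81/4, 243/5, …
L₀ := L_f ⊗_s L_g (sym. prod.), ord ≤ 2.
Derive L from L₀ (diff closure).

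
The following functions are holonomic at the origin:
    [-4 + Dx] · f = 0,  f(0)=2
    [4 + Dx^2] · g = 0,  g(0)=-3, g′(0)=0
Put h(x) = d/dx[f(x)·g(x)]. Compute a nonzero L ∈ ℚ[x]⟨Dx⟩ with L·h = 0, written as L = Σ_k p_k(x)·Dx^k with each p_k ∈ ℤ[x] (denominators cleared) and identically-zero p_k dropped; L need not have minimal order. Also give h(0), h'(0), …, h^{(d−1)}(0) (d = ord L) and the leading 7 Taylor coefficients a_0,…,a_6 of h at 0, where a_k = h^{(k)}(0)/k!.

f: a_k = 2, 8, 16, 64/3, 64/3, 256/15, 512/45, …
g: a_k = -3, 0, 6, 0, -2, 0, 4/15, …
L₀ := L_f ⊗_s L_g (sym. prod.), ord ≤ 2.
h₀' ⇒ L via d/dx closure of L₀.
L = 20 - 8·Dx + Dx^2  (order 2).
h: a_k = -24, -72, -48, 112, 304, 1872/5, 4448/15, …
ICs: h(0) = -24, h′(0) = -72.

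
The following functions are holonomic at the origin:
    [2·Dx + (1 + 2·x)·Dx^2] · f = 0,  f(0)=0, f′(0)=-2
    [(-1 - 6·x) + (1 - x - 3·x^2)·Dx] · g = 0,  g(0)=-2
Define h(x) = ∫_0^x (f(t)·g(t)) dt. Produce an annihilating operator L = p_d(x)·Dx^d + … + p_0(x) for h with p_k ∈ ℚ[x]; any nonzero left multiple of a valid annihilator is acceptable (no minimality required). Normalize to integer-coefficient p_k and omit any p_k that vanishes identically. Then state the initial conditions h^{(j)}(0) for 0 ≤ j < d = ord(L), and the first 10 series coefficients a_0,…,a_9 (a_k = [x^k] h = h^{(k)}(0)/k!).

L = (8 + 24·x)·Dx + (18·x + 30·x^2)·Dx^2 + (-1 - x + 5·x^2 + 6·x^3)·Dx^3  (order 3).
h: a_k = 0, 0, 2, 0, 13/3, 28/15, 556/45, 404/35, 2973/70, 18136/315, …
ICs: h(0) = 0, h′(0) = 0, h′′(0) = 4.

f: a_k = 0, -2, 2, -8/3, 4, -32/5, 32/3, -128/7, 32, -512/9, …
g: a_k = -2, -2, -8, -14, -38, -80, -194, -434, -1016, -2318, …
Product ⇒ symmetric product L₀, ord ≤ 2.
h=∫h₀ ⇒ L = L₀·Dx.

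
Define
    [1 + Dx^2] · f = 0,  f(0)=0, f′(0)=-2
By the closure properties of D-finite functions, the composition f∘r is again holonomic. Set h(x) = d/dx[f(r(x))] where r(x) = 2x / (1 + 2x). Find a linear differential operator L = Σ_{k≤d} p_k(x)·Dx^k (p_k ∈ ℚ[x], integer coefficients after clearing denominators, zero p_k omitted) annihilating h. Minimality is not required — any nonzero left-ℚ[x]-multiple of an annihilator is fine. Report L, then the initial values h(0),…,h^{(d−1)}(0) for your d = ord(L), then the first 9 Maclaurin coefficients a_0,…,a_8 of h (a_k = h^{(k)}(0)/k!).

L = (28 + 96·x + 96·x^2) + (12 + 72·x + 144·x^2 + 96·x^3)·Dx + (1 + 8·x + 24·x^2 + 32·x^3 + 16·x^4)·Dx^2  (order 2).
h: a_k = -4, 16, -40, 64, -8/3, -480, 110896/45, -407296/45, 1793432/63, …
ICs: h(0) = -4, h′(0) = 16.

f: a_k = 0, -2, 0, 1/3, 0, -1/60, 0, 1/2520, 0, …
Change of var in L_f (x↦r) gives L₀.
Differentiate: ansatz ord ≤ ord L₀ ⇒ L.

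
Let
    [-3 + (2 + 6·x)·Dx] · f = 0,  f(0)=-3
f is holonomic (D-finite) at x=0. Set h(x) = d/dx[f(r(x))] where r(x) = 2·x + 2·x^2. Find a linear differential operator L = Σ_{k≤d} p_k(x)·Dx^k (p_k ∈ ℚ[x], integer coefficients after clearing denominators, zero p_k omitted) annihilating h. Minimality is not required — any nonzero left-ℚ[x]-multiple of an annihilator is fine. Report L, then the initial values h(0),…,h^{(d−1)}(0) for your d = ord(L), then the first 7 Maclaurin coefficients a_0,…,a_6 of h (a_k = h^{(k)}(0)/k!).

f: a_k = -3, -9/2, 27/8, -81/16, 1215/128, -5103/256, 45927/1024, …
f∘r: x↦r, Dx↦Dx/r' in L_f ⇒ L₀.
Derive L from L₀ (diff closure).
L = -1 + (-1 - 8·x - 18·x^2 - 12·x^3)·Dx  (order 1).
h: a_k = -9, 9, -81/2, 351/2, -6075/8, 26487/8, -233037/16, …
ICs: h(0) = -9.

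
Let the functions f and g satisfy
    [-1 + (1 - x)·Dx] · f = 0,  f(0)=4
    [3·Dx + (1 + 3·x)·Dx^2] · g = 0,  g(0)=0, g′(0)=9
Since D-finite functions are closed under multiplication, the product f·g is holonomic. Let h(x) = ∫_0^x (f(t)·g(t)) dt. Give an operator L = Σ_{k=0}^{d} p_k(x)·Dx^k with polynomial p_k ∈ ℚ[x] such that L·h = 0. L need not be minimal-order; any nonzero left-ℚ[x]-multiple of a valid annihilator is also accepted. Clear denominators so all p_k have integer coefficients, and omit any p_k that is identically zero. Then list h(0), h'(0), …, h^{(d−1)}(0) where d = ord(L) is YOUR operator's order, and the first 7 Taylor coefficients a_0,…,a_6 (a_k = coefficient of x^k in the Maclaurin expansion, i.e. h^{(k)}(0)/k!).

L = 3·Dx + (-1 + 9·x)·Dx^2 + (-1 - 2·x + 3·x^2)·Dx^3  (order 3).
h: a_k = 0, 0, 18, -6, 45/2, -153/5, 717/10, …
ICs: h(0) = 0, h′(0) = 0, h′′(0) = 36.

f: a_k = 4, 4, 4, 4, 4, 4, 4, …
g: a_k = 0, 9, -27/2, 27, -243/4, 729/5, -729/2, …
Sym-product of L_f,L_g gives L₀ (≤ ord 2).
h=∫h₀ ⇒ L = L₀·Dx.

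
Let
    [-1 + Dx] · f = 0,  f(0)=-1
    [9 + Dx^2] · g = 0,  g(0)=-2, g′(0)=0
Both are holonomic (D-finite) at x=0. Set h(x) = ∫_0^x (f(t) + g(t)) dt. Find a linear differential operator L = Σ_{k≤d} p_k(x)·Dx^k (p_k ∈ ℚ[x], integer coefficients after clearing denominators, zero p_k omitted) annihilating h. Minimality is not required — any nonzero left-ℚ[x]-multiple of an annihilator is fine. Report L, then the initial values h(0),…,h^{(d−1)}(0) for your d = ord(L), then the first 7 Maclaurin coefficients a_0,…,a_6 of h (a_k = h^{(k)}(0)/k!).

L = -9·Dx + 9·Dx^2 - Dx^3 + Dx^4  (order 4).
h: a_k = 0, -3, -1/2, 17/6, -1/24, -163/120, -1/720, …
ICs: h(0) = 0, h′(0) = -3, h′′(0) = -1, h′′′(0) = 17.

f: a_k = -1, -1, -1/2, -1/6, -1/24, -1/120, -1/720, …
g: a_k = -2, 0, 9, 0, -27/4, 0, 81/40, …
h₀=f+g: left-lcm gives L₀, ord ≤ 3.
∫: right-multiply L₀ by Dx.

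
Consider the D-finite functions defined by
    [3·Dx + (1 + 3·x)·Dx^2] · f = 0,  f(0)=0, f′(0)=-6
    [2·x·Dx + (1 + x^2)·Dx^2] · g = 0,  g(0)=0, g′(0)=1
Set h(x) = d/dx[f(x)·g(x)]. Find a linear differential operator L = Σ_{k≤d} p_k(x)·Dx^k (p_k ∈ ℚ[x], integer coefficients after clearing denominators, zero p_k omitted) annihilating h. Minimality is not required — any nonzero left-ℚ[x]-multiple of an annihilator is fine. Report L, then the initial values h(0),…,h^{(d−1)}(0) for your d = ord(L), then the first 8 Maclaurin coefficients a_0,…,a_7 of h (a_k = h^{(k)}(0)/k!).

L = (264 + 1260·x + 1008·x^2 + 3420·x^3 + 3240·x^4 + 4212·x^5 + 324·x^7) + (178 + 660·x + 3828·x^2 + 7308·x^3 + 12960·x^4 + 10044·x^5 + 11340·x^6 + 324·x^7 + 1134·x^8)·Dx + (132 + 608·x + 1728·x^2 + 4568·x^3 + 6456·x^4 + 8856·x^5 + 5184·x^6 + 5544·x^7 + 324·x^8 + 648·x^9)·Dx^2 + (13 + 102·x + 341·x^2 + 744·x^3 + 1138·x^4 + 1236·x^5 + 1386·x^6 + 648·x^7 + 657·x^8 + 54·x^9 + 81·x^10)·Dx^3  (order 3).
h: a_k = 0, -12, 27, -64, 375/2, -2772/5, 16191/10, -23808/5, …
ICs: h(0) = 0, h′(0) = -12, h′′(0) = 54.

f: a_k = 0, -6, 9, -18, 81/2, -486/5, 243, -4374/7, …
g: a_k = 0, 1, 0, -1/3, 0, 1/5, 0, -1/7, …
Sym-product of L_f,L_g gives L₀ (≤ ord 4).
Derive L from L₀ (diff closure).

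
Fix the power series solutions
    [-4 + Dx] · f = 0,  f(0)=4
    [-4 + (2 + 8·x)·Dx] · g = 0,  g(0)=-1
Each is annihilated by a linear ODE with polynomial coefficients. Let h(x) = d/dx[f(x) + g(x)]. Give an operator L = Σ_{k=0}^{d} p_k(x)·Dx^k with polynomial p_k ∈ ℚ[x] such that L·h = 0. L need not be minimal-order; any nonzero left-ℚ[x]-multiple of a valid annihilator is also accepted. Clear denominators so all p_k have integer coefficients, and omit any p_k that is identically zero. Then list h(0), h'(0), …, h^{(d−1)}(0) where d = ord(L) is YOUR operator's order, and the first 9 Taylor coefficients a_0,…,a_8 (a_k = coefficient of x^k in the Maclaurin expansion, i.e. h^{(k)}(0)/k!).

L = (-40 - 64·x) + (-2 - 64·x - 128·x^2)·Dx + (3 + 20·x + 32·x^2)·Dx^2  (order 2).
h: a_k = 14, 68, 116, 632/3, 92/3, 9608/15, -79064/45, 2178544/315, -8099908/315, …
ICs: h(0) = 14, h′(0) = 68.

f: a_k = 4, 16, 32, 128/3, 128/3, 512/15, 1024/45, 4096/315, 2048/315, …
g: a_k = -1, -2, 2, -4, 10, -28, 84, -264, 858, …
Sum ⇒ L₀ = lclm(L_f,L_g) in ℚ(x)⟨Dx⟩.
Derive L from L₀ (diff closure).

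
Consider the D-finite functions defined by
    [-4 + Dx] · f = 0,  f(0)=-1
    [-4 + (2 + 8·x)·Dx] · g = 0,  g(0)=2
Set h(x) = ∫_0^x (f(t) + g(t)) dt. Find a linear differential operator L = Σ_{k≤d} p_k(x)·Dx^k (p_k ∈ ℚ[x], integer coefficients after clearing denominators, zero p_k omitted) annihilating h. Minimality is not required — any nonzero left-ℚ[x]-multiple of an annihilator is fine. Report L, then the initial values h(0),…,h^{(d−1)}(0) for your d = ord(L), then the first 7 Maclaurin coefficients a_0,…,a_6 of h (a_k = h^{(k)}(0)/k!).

f: a_k = -1, -4, -8, -32/3, -32/3, -128/15, -256/45, …
g: a_k = 2, 4, -4, 8, -20, 56, -168, …
Weyl lclm of L_f,L_g ⇒ L₀ (ord ≤ 2).
h=∫₀ˣh₀: take L = L₀·Dx.
L = (24 + 64·x)·Dx + (-10 - 64·x - 128·x^2)·Dx^2 + (1 + 12·x + 32·x^2)·Dx^3  (order 3).
h: a_k = 0, 1, 0, -4, -2/3, -92/15, 356/45, …
ICs: h(0) = 0, h′(0) = 1, h′′(0) = 0.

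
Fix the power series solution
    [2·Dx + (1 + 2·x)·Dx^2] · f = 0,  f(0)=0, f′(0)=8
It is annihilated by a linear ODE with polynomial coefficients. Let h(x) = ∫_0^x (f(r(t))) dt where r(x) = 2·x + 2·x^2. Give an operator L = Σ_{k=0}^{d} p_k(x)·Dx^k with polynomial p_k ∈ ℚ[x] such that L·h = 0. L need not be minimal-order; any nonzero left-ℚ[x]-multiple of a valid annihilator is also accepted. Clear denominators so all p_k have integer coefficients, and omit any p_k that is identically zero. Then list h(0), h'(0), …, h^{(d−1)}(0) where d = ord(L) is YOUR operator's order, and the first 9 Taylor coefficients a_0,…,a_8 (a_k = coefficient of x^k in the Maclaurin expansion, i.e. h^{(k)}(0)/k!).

L = 2·Dx^2 + (1 + 2·x)·Dx^3  (order 3).
h: a_k = 0, 0, 8, -16/3, 16/3, -32/5, 128/15, -256/21, 128/7, …
ICs: h(0) = 0, h′(0) = 0, h′′(0) = 16.

f: a_k = 0, 8, -8, 32/3, -16, 128/5, -128/3, 512/7, -128, …
L₀ from L_f via x↦r, Dx↦r'^{-1}Dx.
h=∫h₀ ⇒ L = L₀·Dx.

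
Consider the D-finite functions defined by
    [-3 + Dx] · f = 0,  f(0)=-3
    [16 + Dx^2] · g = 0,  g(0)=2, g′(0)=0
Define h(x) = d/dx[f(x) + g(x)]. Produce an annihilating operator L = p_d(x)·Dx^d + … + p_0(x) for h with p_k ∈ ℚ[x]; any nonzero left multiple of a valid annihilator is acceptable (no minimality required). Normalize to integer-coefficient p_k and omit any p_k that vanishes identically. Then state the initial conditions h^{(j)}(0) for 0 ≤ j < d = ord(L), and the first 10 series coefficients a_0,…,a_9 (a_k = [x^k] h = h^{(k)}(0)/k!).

L = 48 - 16·Dx + 3·Dx^2 - Dx^3  (order 3).
h: a_k = -9, -59, -81/2, 269/6, -243/8, -10379/120, -729/80, 111389/5040, -6561/4480, -2274299/362880, …
ICs: h(0) = -9, h′(0) = -59, h′′(0) = -81.

f: a_k = -3, -9, -27/2, -27/2, -81/8, -243/40, -243/80, -729/560, -2187/4480, -729/4480, …
g: a_k = 2, 0, -16, 0, 64/3, 0, -512/45, 0, 1024/315, 0, …
f+g: L₀ = lclm(L_f,L_g), ord ≤ 1+2.
Differentiate: ansatz ord ≤ ord L₀ ⇒ L.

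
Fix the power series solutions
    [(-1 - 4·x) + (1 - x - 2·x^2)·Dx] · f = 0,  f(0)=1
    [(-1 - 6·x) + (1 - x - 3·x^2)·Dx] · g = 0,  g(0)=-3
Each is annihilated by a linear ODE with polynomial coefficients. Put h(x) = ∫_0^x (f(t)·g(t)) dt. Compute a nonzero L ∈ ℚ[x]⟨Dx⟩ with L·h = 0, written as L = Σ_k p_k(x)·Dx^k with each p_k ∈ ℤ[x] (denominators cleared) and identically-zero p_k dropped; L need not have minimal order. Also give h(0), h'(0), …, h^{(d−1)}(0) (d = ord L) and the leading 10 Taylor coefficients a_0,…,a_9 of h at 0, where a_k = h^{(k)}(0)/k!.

f: a_k = 1, 1, 3, 5, 11, 21, 43, 85, 171, 341, …
g: a_k = -3, -3, -12, -21, -57, -120, -291, -651, -1524, -3477, …
Sym-product of L_f,L_g gives L₀ (≤ ord 1).
Integrate: L := L₀·Dx.
L = (-2 - 8·x + 15·x^2 + 24·x^3)·Dx + (1 - 2·x - 4·x^2 + 5·x^3 + 6·x^4)·Dx^2  (order 2).
h: a_k = 0, -3, -3, -8, -57/4, -162/5, -66, -1011/7, -1227/4, -2000/3, …
ICs: h(0) = 0, h′(0) = -3.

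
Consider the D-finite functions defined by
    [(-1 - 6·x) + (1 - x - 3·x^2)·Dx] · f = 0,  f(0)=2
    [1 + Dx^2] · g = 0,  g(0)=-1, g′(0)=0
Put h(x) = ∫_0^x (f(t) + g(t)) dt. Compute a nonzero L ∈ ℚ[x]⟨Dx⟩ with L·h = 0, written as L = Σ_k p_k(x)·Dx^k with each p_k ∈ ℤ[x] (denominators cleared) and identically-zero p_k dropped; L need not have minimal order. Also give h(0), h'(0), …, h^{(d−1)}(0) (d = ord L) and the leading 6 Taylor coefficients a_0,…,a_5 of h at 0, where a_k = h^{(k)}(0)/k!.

L = (43 + 292·x + 307·x^2 + 624·x^3 + 45·x^4 + 54·x^5)·Dx + (-9 - 7·x - 6·x^2 + 91·x^3 + 144·x^4 + 27·x^5 + 27·x^6)·Dx^2 + (43 + 292·x + 307·x^2 + 624·x^3 + 45·x^4 + 54·x^5)·Dx^3 + (-9 - 7·x - 6·x^2 + 91·x^3 + 144·x^4 + 27·x^5 + 27·x^6)·Dx^4  (order 4).
h: a_k = 0, 1, 1, 17/6, 7/2, 911/120, …
ICs: h(0) = 0, h′(0) = 1, h′′(0) = 2, h′′′(0) = 17.

f: a_k = 2, 2, 8, 14, 38, 80, …
g: a_k = -1, 0, 1/2, 0, -1/24, 0, …
h₀=f+g: left-lcm gives L₀, ord ≤ 3.
h=∫h₀ ⇒ L = L₀·Dx.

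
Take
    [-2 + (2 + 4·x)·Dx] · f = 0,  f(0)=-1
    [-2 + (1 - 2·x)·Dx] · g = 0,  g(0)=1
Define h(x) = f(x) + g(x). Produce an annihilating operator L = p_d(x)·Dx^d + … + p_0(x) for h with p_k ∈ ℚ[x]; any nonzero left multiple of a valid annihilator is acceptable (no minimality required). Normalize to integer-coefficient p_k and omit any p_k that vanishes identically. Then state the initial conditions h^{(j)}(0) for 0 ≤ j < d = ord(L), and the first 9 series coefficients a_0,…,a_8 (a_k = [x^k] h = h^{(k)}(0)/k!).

f: a_k = -1, -1, 1/2, -1/2, 5/8, -7/8, 21/16, -33/16, 429/128, …
g: a_k = 1, 2, 4, 8, 16, 32, 64, 128, 256, …
h₀=f+g: left-lcm gives L₀, ord ≤ 2.
L = (10 + 12·x) + (-9 - 28·x - 36·x^2)·Dx + (1 + 6·x - 4·x^2 - 24·x^3)·Dx^2  (order 2).
h: a_k = 0, 1, 9/2, 15/2, 133/8, 249/8, 1045/16, 2015/16, 33197/128, …
ICs: h(0) = 0, h′(0) = 1.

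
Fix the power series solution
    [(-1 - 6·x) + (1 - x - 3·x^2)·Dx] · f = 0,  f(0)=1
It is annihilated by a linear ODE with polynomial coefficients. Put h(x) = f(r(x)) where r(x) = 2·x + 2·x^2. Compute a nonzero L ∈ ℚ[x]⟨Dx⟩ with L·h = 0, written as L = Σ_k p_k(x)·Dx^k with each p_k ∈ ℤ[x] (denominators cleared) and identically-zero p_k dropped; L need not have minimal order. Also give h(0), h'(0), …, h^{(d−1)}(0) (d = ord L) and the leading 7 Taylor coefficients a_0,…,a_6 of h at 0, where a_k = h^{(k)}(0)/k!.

L = (2 + 28·x + 72·x^2 + 48·x^3) + (-1 + 2·x + 14·x^2 + 24·x^3 + 12·x^4)·Dx  (order 1).
h: a_k = 1, 2, 18, 88, 488, 2664, 14488, …
ICs: h(0) = 1.

f: a_k = 1, 1, 4, 7, 19, 40, 97, …
Change of var in L_f (x↦r) gives L₀.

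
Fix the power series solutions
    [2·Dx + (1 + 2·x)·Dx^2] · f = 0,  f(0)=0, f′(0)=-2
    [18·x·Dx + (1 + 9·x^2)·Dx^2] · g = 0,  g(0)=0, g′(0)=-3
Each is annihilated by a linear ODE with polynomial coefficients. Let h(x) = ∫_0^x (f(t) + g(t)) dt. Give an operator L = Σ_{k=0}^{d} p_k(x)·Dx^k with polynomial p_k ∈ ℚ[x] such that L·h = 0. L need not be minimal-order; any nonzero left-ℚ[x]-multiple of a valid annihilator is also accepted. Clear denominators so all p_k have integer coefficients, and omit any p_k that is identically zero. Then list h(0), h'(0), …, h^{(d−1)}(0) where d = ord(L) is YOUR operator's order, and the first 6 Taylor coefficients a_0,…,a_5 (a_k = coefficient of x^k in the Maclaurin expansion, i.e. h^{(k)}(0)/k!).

f: a_k = 0, -2, 2, -8/3, 4, -32/5, …
g: a_k = 0, -3, 0, 9, 0, -243/5, …
L₀ := lclm(L_f,L_g); ord L₀ ≤ 2+2.
h=∫h₀ ⇒ L = L₀·Dx.
L = (-18 - 108·x + 486·x^2 + 324·x^3)·Dx^2 + (-13 - 36·x + 135·x^2 + 972·x^3 + 648·x^4)·Dx^3 + (-1 + 7·x + 18·x^2 + 81·x^3 + 243·x^4 + 162·x^5)·Dx^4  (order 4).
h: a_k = 0, 0, -5/2, 2/3, 19/12, 4/5, …
ICs: h(0) = 0, h′(0) = 0, h′′(0) = -5, h′′′(0) = 4.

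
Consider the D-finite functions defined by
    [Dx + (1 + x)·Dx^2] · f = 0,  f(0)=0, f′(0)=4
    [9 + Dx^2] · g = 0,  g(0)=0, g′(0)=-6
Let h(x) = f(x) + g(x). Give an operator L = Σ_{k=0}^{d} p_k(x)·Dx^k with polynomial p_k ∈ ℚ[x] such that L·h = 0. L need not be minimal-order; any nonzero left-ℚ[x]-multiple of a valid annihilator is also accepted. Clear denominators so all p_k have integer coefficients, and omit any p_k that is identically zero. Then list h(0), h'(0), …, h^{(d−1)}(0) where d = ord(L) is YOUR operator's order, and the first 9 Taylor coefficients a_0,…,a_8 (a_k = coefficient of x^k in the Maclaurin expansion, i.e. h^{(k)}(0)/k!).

L = (135 + 162·x + 81·x^2)·Dx + (99 + 261·x + 243·x^2 + 81·x^3)·Dx^2 + (15 + 18·x + 9·x^2)·Dx^3 + (11 + 29·x + 27·x^2 + 9·x^3)·Dx^4  (order 4).
h: a_k = 0, -2, -2, 31/3, -1, -13/4, -2/3, 403/280, -1/2, …
ICs: h(0) = 0, h′(0) = -2, h′′(0) = -4, h′′′(0) = 62.

f: a_k = 0, 4, -2, 4/3, -1, 4/5, -2/3, 4/7, -1/2, …
g: a_k = 0, -6, 0, 9, 0, -81/20, 0, 243/280, 0, …
f+g: L₀ = lclm(L_f,L_g), ord ≤ 2+2.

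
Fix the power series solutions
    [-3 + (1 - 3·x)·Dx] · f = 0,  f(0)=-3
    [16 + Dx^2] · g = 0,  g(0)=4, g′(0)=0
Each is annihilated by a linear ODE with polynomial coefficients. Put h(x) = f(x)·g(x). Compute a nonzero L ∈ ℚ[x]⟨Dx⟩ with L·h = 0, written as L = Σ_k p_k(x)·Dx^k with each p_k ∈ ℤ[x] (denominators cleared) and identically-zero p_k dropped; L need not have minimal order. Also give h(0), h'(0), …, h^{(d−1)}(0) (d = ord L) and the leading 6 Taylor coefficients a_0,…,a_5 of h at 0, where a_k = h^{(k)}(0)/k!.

f: a_k = -3, -9, -27, -81, -243, -729, …
g: a_k = 4, 0, -32, 0, 128/3, 0, …
f·g: L₀ = L_f ⊗_s L_g, ord ≤ 1·2.
L = (-16 + 48·x) + 6·Dx + (-1 + 3·x)·Dx^2  (order 2).
h: a_k = -12, -36, -12, -36, -236, -708, …
ICs: h(0) = -12, h′(0) = -36.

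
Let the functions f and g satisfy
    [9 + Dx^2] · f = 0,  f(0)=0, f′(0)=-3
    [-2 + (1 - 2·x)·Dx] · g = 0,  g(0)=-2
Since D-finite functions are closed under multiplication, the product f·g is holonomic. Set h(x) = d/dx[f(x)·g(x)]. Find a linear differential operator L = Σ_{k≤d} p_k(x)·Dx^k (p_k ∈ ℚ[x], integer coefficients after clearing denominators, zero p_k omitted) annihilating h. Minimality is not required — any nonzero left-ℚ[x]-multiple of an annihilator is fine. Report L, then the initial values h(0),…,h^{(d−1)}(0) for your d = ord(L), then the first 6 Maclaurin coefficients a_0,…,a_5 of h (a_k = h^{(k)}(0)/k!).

f: a_k = 0, -3, 0, 9/2, 0, -81/40, …
g: a_k = -2, -4, -8, -16, -32, -64, …
L₀ := L_f ⊗_s L_g (sym. prod.), ord ≤ 2.
h₀' ⇒ L via d/dx closure of L₀.
L = (1 - 36·x + 36·x^2) + (-4 + 8·x)·Dx + (1 - 4·x + 4·x^2)·Dx^2  (order 2).
h: a_k = 6, 24, 45, 120, 1281/4, 3843/5, …
ICs: h(0) = 6, h′(0) = 24.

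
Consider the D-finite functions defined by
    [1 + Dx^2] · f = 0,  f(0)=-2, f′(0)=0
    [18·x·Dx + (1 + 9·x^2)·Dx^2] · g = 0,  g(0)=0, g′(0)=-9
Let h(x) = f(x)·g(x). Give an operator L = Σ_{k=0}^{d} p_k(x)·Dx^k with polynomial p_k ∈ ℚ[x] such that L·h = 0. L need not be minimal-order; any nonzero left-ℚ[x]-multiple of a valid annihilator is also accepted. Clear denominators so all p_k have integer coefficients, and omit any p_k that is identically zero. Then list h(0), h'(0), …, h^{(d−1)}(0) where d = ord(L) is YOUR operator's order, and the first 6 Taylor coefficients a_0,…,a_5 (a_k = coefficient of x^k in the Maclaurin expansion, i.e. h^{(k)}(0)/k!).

L = (370 + 9594·x^2 + 4131·x^4 + 2916·x^6 + 6561·x^8) + (684·x + 6804·x^3 + 8748·x^5 + 26244·x^7)·Dx + (380 + 9792·x^2 + 5346·x^4 + 5832·x^6 + 13122·x^8)·Dx^2 + (684·x + 6804·x^3 + 8748·x^5 + 26244·x^7)·Dx^3 + (10 + 198·x^2 + 1215·x^4 + 2916·x^6 + 6561·x^8)·Dx^4  (order 4).
h: a_k = 0, 18, 0, -63, 0, 6387/20, …
ICs: h(0) = 0, h′(0) = 18, h′′(0) = 0, h′′′(0) = -378.

f: a_k = -2, 0, 1, 0, -1/12, 0, …
g: a_k = 0, -9, 0, 27, 0, -729/5, …
Product ⇒ symmetric product L₀, ord ≤ 4.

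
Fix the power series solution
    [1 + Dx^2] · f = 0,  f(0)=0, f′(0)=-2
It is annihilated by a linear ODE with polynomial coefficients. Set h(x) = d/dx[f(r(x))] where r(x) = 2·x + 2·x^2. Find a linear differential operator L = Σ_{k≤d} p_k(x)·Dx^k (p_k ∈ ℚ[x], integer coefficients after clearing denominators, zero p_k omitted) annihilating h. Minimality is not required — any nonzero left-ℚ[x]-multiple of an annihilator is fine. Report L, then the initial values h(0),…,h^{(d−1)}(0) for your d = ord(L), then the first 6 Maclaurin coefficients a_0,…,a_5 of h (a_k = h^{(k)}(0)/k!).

f: a_k = 0, -2, 0, 1/3, 0, -1/60, …
h₀=f(r): pull back L_f along r ⇒ L₀.
Differentiate: ansatz ord ≤ ord L₀ ⇒ L.
L = (16 + 32·x + 96·x^2 + 128·x^3 + 64·x^4) + (-6 - 12·x)·Dx + (1 + 4·x + 4·x^2)·Dx^2  (order 2).
h: a_k = -4, -8, 8, 32, 112/3, 0, …
ICs: h(0) = -4, h′(0) = -8.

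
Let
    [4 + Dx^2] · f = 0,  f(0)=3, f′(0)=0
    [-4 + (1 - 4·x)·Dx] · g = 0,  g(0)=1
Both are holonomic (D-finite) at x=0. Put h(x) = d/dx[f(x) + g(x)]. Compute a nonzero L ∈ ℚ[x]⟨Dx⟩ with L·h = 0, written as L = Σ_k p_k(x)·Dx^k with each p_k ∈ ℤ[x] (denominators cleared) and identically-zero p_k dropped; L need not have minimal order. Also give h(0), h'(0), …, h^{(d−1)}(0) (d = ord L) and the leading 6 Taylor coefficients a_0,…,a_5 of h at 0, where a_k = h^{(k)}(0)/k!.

L = (1568 - 256·x + 512·x^2) + (-100 + 432·x - 192·x^2 + 256·x^3)·Dx + (392 - 64·x + 128·x^2)·Dx^2 + (-25 + 108·x - 48·x^2 + 64·x^3)·Dx^3  (order 3).
h: a_k = 4, 20, 192, 1032, 5120, 122872/5, …
ICs: h(0) = 4, h′(0) = 20, h′′(0) = 384.

f: a_k = 3, 0, -6, 0, 2, 0, …
g: a_k = 1, 4, 16, 64, 256, 1024, …
Weyl lclm of L_f,L_g ⇒ L₀ (ord ≤ 3).
h=h₀': d/dx-closure on L₀ ⇒ L.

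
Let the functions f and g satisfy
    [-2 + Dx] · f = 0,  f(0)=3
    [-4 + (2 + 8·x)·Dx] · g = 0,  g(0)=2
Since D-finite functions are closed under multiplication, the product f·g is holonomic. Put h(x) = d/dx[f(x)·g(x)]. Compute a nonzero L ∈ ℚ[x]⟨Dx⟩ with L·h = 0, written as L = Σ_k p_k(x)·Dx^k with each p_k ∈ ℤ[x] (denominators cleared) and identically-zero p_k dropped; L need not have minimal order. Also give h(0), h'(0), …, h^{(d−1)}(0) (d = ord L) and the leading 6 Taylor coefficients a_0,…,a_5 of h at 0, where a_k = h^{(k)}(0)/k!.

f: a_k = 3, 6, 6, 4, 2, 4/5, …
g: a_k = 2, 4, -4, 8, -20, 56, …
Product ⇒ symmetric product L₀, ord ≤ 1.
h=h₀': d/dx-closure on L₀ ⇒ L.
L = (2 + 16·x + 16·x^2) + (-1 - 6·x - 8·x^2)·Dx  (order 1).
h: a_k = 24, 48, 96, -64, 448, -7808/5, …
ICs: h(0) = 24.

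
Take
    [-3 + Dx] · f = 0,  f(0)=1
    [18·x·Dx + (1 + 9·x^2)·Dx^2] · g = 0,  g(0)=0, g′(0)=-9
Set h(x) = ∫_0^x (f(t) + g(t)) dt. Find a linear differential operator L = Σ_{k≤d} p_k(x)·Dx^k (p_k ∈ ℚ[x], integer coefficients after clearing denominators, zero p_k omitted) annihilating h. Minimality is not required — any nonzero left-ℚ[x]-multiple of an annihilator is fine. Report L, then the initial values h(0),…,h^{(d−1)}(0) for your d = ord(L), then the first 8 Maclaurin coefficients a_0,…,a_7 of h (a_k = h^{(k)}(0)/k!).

f: a_k = 1, 3, 9/2, 9/2, 27/8, 81/40, 81/80, 243/560, …
g: a_k = 0, -9, 0, 27, 0, -729/5, 0, 6561/7, …
Sum ⇒ L₀ = lclm(L_f,L_g) in ℚ(x)⟨Dx⟩.
h=∫₀ˣh₀: take L = L₀·Dx.
L = (18 - 108·x - 162·x^2)·Dx^2 + (-9 + 27·x + 27·x^2 - 81·x^3)·Dx^3 + (1 + 3·x + 9·x^2 + 27·x^3)·Dx^4  (order 4).
h: a_k = 0, 1, -3, 3/2, 63/8, 27/40, -1917/80, 81/560, …
ICs: h(0) = 0, h′(0) = 1, h′′(0) = -6, h′′′(0) = 9.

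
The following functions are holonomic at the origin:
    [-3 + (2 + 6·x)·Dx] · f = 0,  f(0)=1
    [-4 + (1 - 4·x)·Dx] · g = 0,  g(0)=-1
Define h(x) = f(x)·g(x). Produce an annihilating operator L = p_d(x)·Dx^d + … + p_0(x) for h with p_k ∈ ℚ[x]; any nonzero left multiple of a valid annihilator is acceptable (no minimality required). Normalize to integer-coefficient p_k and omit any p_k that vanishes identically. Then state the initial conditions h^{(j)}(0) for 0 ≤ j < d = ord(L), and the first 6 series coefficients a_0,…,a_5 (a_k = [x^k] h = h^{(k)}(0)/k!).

L = (11 + 12·x) + (-2 + 2·x + 24·x^2)·Dx  (order 1).
h: a_k = -1, -11/2, -167/8, -1363/16, -43211/128, -347389/256, …
ICs: h(0) = -1.

f: a_k = 1, 3/2, -9/8, 27/16, -405/128, 1701/256, …
g: a_k = -1, -4, -16, -64, -256, -1024, …
Product ⇒ symmetric product L₀, ord ≤ 1.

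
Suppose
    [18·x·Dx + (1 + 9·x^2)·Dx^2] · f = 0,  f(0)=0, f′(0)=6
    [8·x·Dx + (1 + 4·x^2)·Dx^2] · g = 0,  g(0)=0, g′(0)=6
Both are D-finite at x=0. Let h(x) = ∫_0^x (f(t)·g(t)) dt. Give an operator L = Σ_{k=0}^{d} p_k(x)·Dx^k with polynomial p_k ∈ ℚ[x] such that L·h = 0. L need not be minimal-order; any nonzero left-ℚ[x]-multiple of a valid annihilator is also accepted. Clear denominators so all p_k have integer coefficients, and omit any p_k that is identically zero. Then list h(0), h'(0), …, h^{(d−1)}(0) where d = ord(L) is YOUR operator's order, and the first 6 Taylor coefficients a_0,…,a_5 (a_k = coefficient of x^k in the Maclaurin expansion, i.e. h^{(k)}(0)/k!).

L = (-864·x - 18720·x^3 - 82944·x^5 + 134784·x^7 + 1119744·x^9)·Dx^2 + (-52 - 3036·x^2 - 33696·x^4 - 72576·x^6 + 471744·x^8 + 1679616·x^10)·Dx^3 + (-104·x - 2072·x^3 - 11232·x^5 + 13968·x^7 + 269568·x^9 + 559872·x^11)·Dx^4 + (-1 - 26·x^2 - 205·x^4 + 7380·x^8 + 33696·x^10 + 46656·x^12)·Dx^5  (order 5).
h: a_k = 0, 0, 0, 12, 0, -156/5, …
ICs: h(0) = 0, h′(0) = 0, h′′(0) = 0, h′′′(0) = 72, h′′′′(0) = 0.

f: a_k = 0, 6, 0, -18, 0, 486/5, …
g: a_k = 0, 6, 0, -8, 0, 96/5, …
Sym-product of L_f,L_g gives L₀ (≤ ord 4).
h=∫₀ˣh₀: take L = L₀·Dx.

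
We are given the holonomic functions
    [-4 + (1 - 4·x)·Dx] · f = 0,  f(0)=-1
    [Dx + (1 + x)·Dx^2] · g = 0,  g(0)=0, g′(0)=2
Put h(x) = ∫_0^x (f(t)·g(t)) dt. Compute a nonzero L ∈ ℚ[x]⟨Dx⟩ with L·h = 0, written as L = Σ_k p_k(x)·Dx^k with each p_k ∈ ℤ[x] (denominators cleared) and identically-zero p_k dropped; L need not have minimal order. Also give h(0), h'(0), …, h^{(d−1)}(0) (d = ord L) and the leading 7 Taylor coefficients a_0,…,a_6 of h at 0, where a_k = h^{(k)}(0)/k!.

L = 4·Dx + (7 + 12·x)·Dx^2 + (-1 + 3·x + 4·x^2)·Dx^3  (order 3).
h: a_k = 0, 0, -1, -7/3, -43/6, -137/6, -3428/45, …
ICs: h(0) = 0, h′(0) = 0, h′′(0) = -2.

f: a_k = -1, -4, -16, -64, -256, -1024, -4096, …
g: a_k = 0, 2, -1, 2/3, -1/2, 2/5, -1/3, …
Product ⇒ symmetric product L₀, ord ≤ 2.
h=∫h₀ ⇒ L = L₀·Dx.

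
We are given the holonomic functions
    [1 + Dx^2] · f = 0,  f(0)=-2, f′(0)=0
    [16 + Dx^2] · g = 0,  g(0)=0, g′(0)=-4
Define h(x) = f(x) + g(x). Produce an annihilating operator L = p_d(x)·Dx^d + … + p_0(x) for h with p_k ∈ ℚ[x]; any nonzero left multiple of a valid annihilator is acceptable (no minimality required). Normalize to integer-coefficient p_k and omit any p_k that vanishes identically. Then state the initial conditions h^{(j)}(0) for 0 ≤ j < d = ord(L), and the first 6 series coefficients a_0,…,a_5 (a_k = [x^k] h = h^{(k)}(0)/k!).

L = 16 + 17·Dx^2 + Dx^4  (order 4).
h: a_k = -2, -4, 1, 32/3, -1/12, -128/15, …
ICs: h(0) = -2, h′(0) = -4, h′′(0) = 2, h′′′(0) = 64.

f: a_k = -2, 0, 1, 0, -1/12, 0, …
g: a_k = 0, -4, 0, 32/3, 0, -128/15, …
L₀ := lclm(L_f,L_g); ord L₀ ≤ 2+2.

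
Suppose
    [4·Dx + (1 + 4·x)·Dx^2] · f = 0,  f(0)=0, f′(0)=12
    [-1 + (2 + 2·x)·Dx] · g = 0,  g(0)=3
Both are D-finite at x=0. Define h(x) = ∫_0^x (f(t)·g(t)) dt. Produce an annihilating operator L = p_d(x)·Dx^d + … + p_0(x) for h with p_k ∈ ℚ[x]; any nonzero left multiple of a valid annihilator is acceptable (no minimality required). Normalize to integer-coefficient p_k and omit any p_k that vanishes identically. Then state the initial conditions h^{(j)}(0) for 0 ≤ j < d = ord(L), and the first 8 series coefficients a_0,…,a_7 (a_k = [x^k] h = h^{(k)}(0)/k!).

f: a_k = 0, 12, -24, 64, -192, 3072/5, -2048, 49152/7, …
g: a_k = 3, 3/2, -3/8, 3/16, -15/128, 21/256, -63/1024, 99/2048, …
h₀=f·g: eliminate ⇒ L₀, order ≤ 2·1.
Integrate: L := L₀·Dx.
L = (-5 + 4·x)·Dx + (12 + 12·x)·Dx^2 + (4 + 24·x + 36·x^2 + 16·x^3)·Dx^3  (order 3).
h: a_k = 0, 0, 18, -18, 303/8, -375/4, 81349/320, -1643073/2240, …
ICs: h(0) = 0, h′(0) = 0, h′′(0) = 36.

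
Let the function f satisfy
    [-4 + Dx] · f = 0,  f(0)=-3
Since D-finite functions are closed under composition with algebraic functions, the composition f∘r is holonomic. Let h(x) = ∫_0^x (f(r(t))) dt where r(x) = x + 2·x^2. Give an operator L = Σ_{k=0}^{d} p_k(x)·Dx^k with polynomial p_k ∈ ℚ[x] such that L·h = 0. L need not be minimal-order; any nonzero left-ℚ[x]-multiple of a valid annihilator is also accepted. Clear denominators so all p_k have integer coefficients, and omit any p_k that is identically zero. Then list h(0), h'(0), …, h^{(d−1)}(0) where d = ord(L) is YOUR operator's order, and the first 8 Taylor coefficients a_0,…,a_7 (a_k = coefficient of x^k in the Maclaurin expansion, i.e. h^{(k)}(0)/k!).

f: a_k = -3, -12, -24, -32, -32, -128/5, -256/15, -1024/105, …
Substitute x→r, Dx→(1/r')Dx; clear ⇒ L₀.
Integrate: L := L₀·Dx.
L = (-4 - 16·x)·Dx + Dx^2  (order 2).
h: a_k = 0, -3, -6, -16, -32, -64, -1664/15, -19456/105, …
ICs: h(0) = 0, h′(0) = -3.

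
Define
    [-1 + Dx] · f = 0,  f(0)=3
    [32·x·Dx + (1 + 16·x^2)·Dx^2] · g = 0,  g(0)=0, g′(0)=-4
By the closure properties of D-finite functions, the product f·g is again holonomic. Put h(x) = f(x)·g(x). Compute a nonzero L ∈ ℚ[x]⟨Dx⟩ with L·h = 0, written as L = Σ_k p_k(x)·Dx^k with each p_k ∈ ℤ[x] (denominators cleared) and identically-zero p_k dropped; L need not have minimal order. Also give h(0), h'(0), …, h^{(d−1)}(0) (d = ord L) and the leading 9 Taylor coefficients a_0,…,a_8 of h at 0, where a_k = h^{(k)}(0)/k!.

f: a_k = 3, 3, 3/2, 1/2, 1/8, 1/40, 1/240, 1/1680, 1/13440, …
g: a_k = 0, -4, 0, 64/3, 0, -1024/5, 0, 16384/7, 0, …
f·g: L₀ = L_f ⊗_s L_g, ord ≤ 1·2.
L = (1 - 32·x + 16·x^2) + (-2 + 32·x - 32·x^2)·Dx + (1 + 16·x^2)·Dx^2  (order 2).
h: a_k = 0, -12, -12, 58, 62, -5829/10, -3623/6, 940403/140, 581267/84, …
ICs: h(0) = 0, h′(0) = -12.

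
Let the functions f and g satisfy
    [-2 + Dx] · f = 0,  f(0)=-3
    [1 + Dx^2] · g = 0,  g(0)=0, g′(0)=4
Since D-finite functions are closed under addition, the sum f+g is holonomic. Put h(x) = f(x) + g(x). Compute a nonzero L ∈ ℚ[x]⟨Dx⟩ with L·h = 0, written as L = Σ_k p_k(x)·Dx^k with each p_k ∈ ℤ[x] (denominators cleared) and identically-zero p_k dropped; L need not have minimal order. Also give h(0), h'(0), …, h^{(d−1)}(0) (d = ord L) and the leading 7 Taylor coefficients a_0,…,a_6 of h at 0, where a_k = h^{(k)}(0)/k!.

f: a_k = -3, -6, -6, -4, -2, -4/5, -4/15, …
g: a_k = 0, 4, 0, -2/3, 0, 1/30, 0, …
Weyl lclm of L_f,L_g ⇒ L₀ (ord ≤ 3).
L = -2 + Dx - 2·Dx^2 + Dx^3  (order 3).
h: a_k = -3, -2, -6, -14/3, -2, -23/30, -4/15, …
ICs: h(0) = -3, h′(0) = -2, h′′(0) = -12.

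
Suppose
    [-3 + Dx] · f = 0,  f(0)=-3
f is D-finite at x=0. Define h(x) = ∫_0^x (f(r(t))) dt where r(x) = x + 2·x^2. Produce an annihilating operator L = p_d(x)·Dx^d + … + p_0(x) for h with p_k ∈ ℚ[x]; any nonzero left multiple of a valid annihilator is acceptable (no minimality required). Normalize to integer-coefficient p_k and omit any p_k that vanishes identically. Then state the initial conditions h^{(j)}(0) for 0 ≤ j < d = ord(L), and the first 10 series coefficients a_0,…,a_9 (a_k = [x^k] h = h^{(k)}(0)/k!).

L = (-3 - 12·x)·Dx + Dx^2  (order 2).
h: a_k = 0, -3, -9/2, -21/2, -135/8, -1161/40, -3321/80, -33183/560, -338661/4480, -84519/896, …
ICs: h(0) = 0, h′(0) = -3.

f: a_k = -3, -9, -27/2, -27/2, -81/8, -243/40, -243/80, -729/560, -2187/4480, -729/4480, …
Substitute x→r, Dx→(1/r')Dx; clear ⇒ L₀.
h=∫₀ˣh₀: take L = L₀·Dx.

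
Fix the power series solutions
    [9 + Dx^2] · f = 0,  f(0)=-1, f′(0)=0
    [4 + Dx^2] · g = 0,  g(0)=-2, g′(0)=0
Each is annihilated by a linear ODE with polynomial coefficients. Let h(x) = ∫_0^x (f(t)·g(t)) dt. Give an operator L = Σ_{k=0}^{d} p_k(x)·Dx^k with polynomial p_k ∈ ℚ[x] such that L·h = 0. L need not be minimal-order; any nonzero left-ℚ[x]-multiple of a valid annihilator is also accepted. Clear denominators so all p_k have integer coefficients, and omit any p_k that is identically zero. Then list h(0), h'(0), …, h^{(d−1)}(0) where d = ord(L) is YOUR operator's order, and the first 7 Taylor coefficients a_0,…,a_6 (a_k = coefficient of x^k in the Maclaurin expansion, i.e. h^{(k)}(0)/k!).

L = 25·Dx + 26·Dx^3 + Dx^5  (order 5).
h: a_k = 0, 2, 0, -13/3, 0, 313/60, 0, …
ICs: h(0) = 0, h′(0) = 2, h′′(0) = 0, h′′′(0) = -26, h′′′′(0) = 0.

f: a_k = -1, 0, 9/2, 0, -27/8, 0, 81/80, …
g: a_k = -2, 0, 4, 0, -4/3, 0, 8/45, …
Sym-product of L_f,L_g gives L₀ (≤ ord 4).
Integrate: L := L₀·Dx.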